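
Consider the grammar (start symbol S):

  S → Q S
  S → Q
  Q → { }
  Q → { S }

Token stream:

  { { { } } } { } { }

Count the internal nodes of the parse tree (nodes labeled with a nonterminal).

[S [Q { [S [Q { [S [Q { }]] }]] }] [S [Q { }] [S [Q { }]]]]

10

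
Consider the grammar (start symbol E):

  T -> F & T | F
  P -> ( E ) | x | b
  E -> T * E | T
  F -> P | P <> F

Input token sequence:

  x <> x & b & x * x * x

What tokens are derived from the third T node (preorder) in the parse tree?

x

[E [T [F [P x] <> [F [P x]]] & [T [F [P b]] & [T [F [P x]]]]] * [E [T [F [P x]]] * [E [T [F [P x]]]]]]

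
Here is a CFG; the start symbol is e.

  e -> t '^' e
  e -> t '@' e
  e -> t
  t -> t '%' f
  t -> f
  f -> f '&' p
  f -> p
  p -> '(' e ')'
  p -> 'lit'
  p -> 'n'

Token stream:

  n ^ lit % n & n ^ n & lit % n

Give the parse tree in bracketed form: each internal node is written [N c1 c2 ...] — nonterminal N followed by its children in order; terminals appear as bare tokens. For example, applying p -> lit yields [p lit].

[e [t [f [p n]]] ^ [e [t [t [f [p lit]]] % [f [f [p n]] & [p n]]] ^ [e [t [t [f [f [p n]] & [p lit]]] % [f [p n]]]]]]

e
t ^ e
f ^ e
p ^ e
n ^ e
n ^ t ^ e
n ^ t % f ^ e
n ^ f % f ^ e
n ^ p % f ^ e
n ^ lit % f ^ e
n ^ lit % f & p ^ e
n ^ lit % p & p ^ e
n ^ lit % n & p ^ e
n ^ lit % n & n ^ e
n ^ lit % n & n ^ t
n ^ lit % n & n ^ t % f
n ^ lit % n & n ^ f % f
n ^ lit % n & n ^ f & p % f
n ^ lit % n & n ^ p & p % f
n ^ lit % n & n ^ n & p % f
n ^ lit % n & n ^ n & lit % f
n ^ lit % n & n ^ n & lit % p
n ^ lit % n & n ^ n & lit % n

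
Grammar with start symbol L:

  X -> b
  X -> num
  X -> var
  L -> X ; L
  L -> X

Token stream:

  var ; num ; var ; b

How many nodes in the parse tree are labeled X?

[L [X var] ; [L [X num] ; [L [X var] ; [L [X b]]]]]

4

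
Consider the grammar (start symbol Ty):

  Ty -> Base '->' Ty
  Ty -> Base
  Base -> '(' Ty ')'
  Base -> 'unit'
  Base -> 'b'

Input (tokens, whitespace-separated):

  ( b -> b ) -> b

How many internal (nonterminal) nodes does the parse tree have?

8

[Ty [Base ( [Ty [Base b] -> [Ty [Base b]]] )] -> [Ty [Base b]]]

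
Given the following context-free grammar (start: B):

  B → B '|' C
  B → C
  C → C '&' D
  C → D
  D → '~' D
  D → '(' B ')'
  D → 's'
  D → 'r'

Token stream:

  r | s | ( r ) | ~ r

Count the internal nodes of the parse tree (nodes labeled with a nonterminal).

16

[B [B [B [B [C [D r]]] | [C [D s]]] | [C [D ( [B [C [D r]]] )]]] | [C [D ~ [D r]]]]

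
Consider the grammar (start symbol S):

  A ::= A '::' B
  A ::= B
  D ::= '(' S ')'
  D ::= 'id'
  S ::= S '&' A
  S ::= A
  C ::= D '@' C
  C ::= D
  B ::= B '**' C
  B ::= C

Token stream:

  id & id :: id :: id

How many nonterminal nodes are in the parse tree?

[S [S [A [B [C [D id]]]]] & [A [A [A [B [C [D id]]]] :: [B [C [D id]]]] :: [B [C [D id]]]]]

18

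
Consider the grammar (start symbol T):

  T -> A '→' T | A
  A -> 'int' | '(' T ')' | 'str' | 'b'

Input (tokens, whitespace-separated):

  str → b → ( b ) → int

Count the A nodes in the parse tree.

5

[T [A str] → [T [A b] → [T [A ( [T [A b]] )] → [T [A int]]]]]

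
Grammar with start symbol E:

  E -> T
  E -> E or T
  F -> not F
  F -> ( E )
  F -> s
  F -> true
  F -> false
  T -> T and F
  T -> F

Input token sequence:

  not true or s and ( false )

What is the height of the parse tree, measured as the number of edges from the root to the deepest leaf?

[E [E [T [F not [F true]]]] or [T [T [F s]] and [F ( [E [T [F false]]] )]]]

6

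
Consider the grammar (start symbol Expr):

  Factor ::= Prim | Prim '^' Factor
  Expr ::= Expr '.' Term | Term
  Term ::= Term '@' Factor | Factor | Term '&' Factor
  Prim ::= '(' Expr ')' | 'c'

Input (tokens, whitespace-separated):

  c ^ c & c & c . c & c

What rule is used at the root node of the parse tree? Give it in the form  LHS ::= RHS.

Expr ::= Expr '.' Term

[Expr [Expr [Term [Term [Term [Factor [Prim c] ^ [Factor [Prim c]]]] & [Factor [Prim c]]] & [Factor [Prim c]]]] . [Term [Term [Factor [Prim c]]] & [Factor [Prim c]]]]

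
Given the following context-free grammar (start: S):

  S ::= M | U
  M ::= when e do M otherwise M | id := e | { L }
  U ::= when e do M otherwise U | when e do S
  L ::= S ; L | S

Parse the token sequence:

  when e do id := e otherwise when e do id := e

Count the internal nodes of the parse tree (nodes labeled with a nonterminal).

6

[S [U when e do [M id := e] otherwise [U when e do [S [M id := e]]]]]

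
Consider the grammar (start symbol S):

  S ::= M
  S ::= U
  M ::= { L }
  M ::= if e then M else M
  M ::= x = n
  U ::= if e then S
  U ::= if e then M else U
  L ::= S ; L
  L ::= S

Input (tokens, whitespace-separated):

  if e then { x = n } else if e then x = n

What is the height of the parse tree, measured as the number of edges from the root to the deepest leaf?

[S [U if e then [M { [L [S [M x = n]]] }] else [U if e then [S [M x = n]]]]]

6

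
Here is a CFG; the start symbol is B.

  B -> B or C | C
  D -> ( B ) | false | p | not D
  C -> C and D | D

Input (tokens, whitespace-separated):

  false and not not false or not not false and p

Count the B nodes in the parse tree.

2

[B [B [C [C [D false]] and [D not [D not [D false]]]]] or [C [C [D not [D not [D false]]]] and [D p]]]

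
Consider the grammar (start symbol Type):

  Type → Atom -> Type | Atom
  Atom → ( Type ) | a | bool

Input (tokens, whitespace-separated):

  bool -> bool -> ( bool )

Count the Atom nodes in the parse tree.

[Type [Atom bool] -> [Type [Atom bool] -> [Type [Atom ( [Type [Atom bool]] )]]]]

4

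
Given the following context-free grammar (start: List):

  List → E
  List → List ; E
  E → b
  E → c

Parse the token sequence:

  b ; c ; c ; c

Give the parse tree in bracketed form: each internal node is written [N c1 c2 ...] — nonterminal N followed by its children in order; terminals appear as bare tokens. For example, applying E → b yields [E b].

[List [List [List [List [E b]] ; [E c]] ; [E c]] ; [E c]]

List
List ; E
List ; E ; E
List ; E ; E ; E
E ; E ; E ; E
b ; E ; E ; E
b ; c ; E ; E
b ; c ; c ; E
b ; c ; c ; c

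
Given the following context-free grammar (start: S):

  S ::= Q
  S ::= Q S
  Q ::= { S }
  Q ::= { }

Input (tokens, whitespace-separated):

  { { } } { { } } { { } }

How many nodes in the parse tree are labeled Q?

6

[S [Q { [S [Q { }]] }] [S [Q { [S [Q { }]] }] [S [Q { [S [Q { }]] }]]]]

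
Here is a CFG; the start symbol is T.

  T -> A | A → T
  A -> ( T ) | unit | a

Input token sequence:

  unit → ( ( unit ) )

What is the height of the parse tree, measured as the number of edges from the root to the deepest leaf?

7

[T [A unit] → [T [A ( [T [A ( [T [A unit]] )]] )]]]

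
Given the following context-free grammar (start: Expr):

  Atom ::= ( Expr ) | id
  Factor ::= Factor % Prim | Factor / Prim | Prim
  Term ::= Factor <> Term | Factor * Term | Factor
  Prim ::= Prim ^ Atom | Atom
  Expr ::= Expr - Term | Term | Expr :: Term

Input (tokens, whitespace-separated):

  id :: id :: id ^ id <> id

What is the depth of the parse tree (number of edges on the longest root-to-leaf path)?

7

[Expr [Expr [Expr [Term [Factor [Prim [Atom id]]]]] :: [Term [Factor [Prim [Atom id]]]]] :: [Term [Factor [Prim [Prim [Atom id]] ^ [Atom id]]] <> [Term [Factor [Prim [Atom id]]]]]]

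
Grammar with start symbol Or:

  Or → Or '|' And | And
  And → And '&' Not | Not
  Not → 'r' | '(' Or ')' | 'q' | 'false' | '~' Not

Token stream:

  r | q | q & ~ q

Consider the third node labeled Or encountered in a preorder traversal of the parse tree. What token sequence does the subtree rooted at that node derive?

[Or [Or [Or [And [Not r]]] | [And [Not q]]] | [And [And [Not q]] & [Not ~ [Not q]]]]

r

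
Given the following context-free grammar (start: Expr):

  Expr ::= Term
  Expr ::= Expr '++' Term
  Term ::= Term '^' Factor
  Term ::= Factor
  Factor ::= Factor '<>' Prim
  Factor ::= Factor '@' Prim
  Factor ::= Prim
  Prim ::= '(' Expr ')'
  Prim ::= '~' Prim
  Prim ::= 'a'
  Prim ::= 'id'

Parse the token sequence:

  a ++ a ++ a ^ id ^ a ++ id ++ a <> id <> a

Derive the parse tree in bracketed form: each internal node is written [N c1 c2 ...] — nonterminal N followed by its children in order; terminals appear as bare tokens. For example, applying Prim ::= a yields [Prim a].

[Expr [Expr [Expr [Expr [Expr [Term [Factor [Prim a]]]] ++ [Term [Factor [Prim a]]]] ++ [Term [Term [Term [Factor [Prim a]]] ^ [Factor [Prim id]]] ^ [Factor [Prim a]]]] ++ [Term [Factor [Prim id]]]] ++ [Term [Factor [Factor [Factor [Prim a]] <> [Prim id]] <> [Prim a]]]]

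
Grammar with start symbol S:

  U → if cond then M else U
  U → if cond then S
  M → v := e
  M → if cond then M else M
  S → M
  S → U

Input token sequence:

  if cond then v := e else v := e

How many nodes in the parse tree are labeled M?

3

[S [M if cond then [M v := e] else [M v := e]]]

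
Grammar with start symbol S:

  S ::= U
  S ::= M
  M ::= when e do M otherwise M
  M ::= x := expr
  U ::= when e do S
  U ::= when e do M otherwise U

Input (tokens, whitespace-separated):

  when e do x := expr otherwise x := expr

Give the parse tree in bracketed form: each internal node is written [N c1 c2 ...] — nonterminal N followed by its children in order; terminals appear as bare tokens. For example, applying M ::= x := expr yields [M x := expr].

S
M
when e do M otherwise M
when e do x := expr otherwise M
when e do x := expr otherwise x := expr

[S [M when e do [M x := expr] otherwise [M x := expr]]]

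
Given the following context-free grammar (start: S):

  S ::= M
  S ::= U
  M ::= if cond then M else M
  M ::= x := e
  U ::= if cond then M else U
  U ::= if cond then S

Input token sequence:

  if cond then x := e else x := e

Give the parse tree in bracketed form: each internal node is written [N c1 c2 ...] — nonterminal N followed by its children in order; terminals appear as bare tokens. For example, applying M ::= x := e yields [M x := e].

S
M
if cond then M else M
if cond then x := e else M
if cond then x := e else x := e

[S [M if cond then [M x := e] else [M x := e]]]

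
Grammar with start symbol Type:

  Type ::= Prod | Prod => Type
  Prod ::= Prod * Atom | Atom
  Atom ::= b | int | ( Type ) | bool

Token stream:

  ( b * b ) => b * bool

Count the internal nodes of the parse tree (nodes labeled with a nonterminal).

[Type [Prod [Atom ( [Type [Prod [Prod [Atom b]] * [Atom b]]] )]] => [Type [Prod [Prod [Atom b]] * [Atom bool]]]]

13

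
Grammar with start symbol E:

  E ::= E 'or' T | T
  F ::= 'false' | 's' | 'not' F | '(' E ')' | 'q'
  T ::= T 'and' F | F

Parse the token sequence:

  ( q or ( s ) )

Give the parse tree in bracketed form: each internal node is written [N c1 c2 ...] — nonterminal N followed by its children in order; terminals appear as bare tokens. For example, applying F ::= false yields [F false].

E
T
F
( E )
( E or T )
( T or T )
( F or T )
( q or T )
( q or F )
( q or ( E ) )
( q or ( T ) )
( q or ( F ) )
( q or ( s ) )

[E [T [F ( [E [E [T [F q]]] or [T [F ( [E [T [F s]]] )]]] )]]]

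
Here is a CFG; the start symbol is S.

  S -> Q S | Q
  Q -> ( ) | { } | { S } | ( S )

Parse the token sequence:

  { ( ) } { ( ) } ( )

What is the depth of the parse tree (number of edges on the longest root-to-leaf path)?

[S [Q { [S [Q ( )]] }] [S [Q { [S [Q ( )]] }] [S [Q ( )]]]]

5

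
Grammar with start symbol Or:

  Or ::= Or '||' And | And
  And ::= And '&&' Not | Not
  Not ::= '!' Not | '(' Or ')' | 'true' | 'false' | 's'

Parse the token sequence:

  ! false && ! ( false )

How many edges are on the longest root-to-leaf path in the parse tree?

[Or [And [And [Not ! [Not false]]] && [Not ! [Not ( [Or [And [Not false]]] )]]]]

7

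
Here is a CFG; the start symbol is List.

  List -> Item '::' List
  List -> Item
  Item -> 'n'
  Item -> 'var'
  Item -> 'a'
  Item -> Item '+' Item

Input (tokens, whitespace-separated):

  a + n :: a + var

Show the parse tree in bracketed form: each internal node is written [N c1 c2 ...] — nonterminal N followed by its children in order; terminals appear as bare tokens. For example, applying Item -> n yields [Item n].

List
Item :: List
Item + Item :: List
a + Item :: List
a + n :: List
a + n :: Item
a + n :: Item + Item
a + n :: a + Item
a + n :: a + var

[List [Item [Item a] + [Item n]] :: [List [Item [Item a] + [Item var]]]]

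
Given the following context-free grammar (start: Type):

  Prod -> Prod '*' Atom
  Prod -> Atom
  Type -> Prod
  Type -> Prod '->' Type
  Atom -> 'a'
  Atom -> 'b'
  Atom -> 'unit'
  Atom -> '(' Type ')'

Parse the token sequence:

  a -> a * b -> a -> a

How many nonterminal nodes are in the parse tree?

[Type [Prod [Atom a]] -> [Type [Prod [Prod [Atom a]] * [Atom b]] -> [Type [Prod [Atom a]] -> [Type [Prod [Atom a]]]]]]

14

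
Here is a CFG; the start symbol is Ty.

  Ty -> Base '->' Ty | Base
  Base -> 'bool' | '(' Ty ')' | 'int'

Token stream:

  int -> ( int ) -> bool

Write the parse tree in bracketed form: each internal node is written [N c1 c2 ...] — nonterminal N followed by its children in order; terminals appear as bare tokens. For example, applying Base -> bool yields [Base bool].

[Ty [Base int] -> [Ty [Base ( [Ty [Base int]] )] -> [Ty [Base bool]]]]

Ty
Base -> Ty
int -> Ty
int -> Base -> Ty
int -> ( Ty ) -> Ty
int -> ( Base ) -> Ty
int -> ( int ) -> Ty
int -> ( int ) -> Base
int -> ( int ) -> bool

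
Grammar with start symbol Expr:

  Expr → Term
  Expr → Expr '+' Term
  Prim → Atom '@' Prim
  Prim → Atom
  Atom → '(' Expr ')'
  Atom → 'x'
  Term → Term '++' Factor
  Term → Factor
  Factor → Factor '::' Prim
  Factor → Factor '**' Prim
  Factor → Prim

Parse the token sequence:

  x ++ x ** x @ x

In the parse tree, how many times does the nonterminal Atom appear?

4

[Expr [Term [Term [Factor [Prim [Atom x]]]] ++ [Factor [Factor [Prim [Atom x]]] ** [Prim [Atom x] @ [Prim [Atom x]]]]]]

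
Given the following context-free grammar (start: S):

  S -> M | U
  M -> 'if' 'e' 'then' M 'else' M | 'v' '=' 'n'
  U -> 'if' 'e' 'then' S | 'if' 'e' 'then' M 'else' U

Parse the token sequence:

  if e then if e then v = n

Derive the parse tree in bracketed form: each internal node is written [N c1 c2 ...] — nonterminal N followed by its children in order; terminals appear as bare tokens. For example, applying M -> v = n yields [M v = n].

S
U
if e then S
if e then U
if e then if e then S
if e then if e then M
if e then if e then v = n

[S [U if e then [S [U if e then [S [M v = n]]]]]]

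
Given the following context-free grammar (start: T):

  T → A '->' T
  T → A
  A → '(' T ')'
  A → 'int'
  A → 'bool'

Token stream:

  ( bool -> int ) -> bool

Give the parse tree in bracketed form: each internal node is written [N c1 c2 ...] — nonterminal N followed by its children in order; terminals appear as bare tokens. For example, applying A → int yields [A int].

[T [A ( [T [A bool] -> [T [A int]]] )] -> [T [A bool]]]

T
A -> T
( T ) -> T
( A -> T ) -> T
( bool -> T ) -> T
( bool -> A ) -> T
( bool -> int ) -> T
( bool -> int ) -> A
( bool -> int ) -> bool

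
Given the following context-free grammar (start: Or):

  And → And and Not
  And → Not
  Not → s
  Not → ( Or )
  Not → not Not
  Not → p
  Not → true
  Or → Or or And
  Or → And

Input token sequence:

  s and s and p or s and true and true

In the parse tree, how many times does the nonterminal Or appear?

[Or [Or [And [And [And [Not s]] and [Not s]] and [Not p]]] or [And [And [And [Not s]] and [Not true]] and [Not true]]]

2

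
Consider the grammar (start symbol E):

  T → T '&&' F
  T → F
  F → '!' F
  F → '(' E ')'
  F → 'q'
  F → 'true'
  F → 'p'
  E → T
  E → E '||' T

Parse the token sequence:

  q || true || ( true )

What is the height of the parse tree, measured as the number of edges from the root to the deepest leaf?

6

[E [E [E [T [F q]]] || [T [F true]]] || [T [F ( [E [T [F true]]] )]]]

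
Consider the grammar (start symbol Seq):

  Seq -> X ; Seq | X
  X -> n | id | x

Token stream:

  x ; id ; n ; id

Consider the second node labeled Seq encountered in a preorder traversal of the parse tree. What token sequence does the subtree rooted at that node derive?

id ; n ; id

[Seq [X x] ; [Seq [X id] ; [Seq [X n] ; [Seq [X id]]]]]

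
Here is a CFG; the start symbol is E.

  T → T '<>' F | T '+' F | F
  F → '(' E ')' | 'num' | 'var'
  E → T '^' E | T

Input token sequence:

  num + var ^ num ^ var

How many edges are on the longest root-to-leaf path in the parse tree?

5

[E [T [T [F num]] + [F var]] ^ [E [T [F num]] ^ [E [T [F var]]]]]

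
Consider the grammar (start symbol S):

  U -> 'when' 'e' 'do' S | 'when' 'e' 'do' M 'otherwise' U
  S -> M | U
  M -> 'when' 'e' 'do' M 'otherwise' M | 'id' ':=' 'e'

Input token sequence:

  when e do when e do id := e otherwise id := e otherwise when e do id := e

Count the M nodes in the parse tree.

4

[S [U when e do [M when e do [M id := e] otherwise [M id := e]] otherwise [U when e do [S [M id := e]]]]]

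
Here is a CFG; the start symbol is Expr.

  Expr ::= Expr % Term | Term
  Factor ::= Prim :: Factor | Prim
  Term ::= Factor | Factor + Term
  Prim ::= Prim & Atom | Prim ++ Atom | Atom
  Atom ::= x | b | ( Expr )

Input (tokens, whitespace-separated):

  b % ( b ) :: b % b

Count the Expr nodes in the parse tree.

4

[Expr [Expr [Expr [Term [Factor [Prim [Atom b]]]]] % [Term [Factor [Prim [Atom ( [Expr [Term [Factor [Prim [Atom b]]]]] )]] :: [Factor [Prim [Atom b]]]]]] % [Term [Factor [Prim [Atom b]]]]]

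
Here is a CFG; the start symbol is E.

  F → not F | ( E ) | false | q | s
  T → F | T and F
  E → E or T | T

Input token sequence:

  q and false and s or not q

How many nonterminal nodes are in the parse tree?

11

[E [E [T [T [T [F q]] and [F false]] and [F s]]] or [T [F not [F q]]]]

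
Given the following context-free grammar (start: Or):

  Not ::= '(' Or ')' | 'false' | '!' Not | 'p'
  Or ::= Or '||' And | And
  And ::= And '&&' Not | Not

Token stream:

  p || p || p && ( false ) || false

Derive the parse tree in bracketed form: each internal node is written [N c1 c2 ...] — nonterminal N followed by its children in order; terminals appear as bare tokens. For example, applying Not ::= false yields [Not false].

Or
Or || And
Or || And || And
Or || And || And || And
And || And || And || And
Not || And || And || And
p || And || And || And
p || Not || And || And
p || p || And || And
p || p || And && Not || And
p || p || Not && Not || And
p || p || p && Not || And
p || p || p && ( Or ) || And
p || p || p && ( And ) || And
p || p || p && ( Not ) || And
p || p || p && ( false ) || And
p || p || p && ( false ) || Not
p || p || p && ( false ) || false

[Or [Or [Or [Or [And [Not p]]] || [And [Not p]]] || [And [And [Not p]] && [Not ( [Or [And [Not false]]] )]]] || [And [Not false]]]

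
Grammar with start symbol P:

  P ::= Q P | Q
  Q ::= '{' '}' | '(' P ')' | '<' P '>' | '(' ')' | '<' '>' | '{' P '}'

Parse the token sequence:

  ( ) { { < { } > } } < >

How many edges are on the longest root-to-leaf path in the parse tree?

[P [Q ( )] [P [Q { [P [Q { [P [Q < [P [Q { }]] >]] }]] }] [P [Q < >]]]]

9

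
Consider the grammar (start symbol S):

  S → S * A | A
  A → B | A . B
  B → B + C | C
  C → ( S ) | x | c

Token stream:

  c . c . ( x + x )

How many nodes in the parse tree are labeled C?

5

[S [A [A [A [B [C c]]] . [B [C c]]] . [B [C ( [S [A [B [B [C x]] + [C x]]]] )]]]]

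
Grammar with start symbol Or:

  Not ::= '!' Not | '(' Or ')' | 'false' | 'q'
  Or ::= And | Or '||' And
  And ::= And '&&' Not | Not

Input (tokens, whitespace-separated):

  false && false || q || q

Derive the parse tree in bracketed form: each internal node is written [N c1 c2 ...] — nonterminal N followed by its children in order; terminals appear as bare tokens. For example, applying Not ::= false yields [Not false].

Or
Or || And
Or || And || And
And || And || And
And && Not || And || And
Not && Not || And || And
false && Not || And || And
false && false || And || And
false && false || Not || And
false && false || q || And
false && false || q || Not
false && false || q || q

[Or [Or [Or [And [And [Not false]] && [Not false]]] || [And [Not q]]] || [And [Not q]]]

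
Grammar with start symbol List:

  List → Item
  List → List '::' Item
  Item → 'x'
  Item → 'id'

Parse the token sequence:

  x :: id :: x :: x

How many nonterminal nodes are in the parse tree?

8

[List [List [List [List [Item x]] :: [Item id]] :: [Item x]] :: [Item x]]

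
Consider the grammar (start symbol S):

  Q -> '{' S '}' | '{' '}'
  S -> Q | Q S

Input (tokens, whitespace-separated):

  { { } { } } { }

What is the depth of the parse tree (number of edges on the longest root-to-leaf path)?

[S [Q { [S [Q { }] [S [Q { }]]] }] [S [Q { }]]]

5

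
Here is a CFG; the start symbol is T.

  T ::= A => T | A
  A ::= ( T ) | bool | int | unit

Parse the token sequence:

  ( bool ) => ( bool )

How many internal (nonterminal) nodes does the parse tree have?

[T [A ( [T [A bool]] )] => [T [A ( [T [A bool]] )]]]

8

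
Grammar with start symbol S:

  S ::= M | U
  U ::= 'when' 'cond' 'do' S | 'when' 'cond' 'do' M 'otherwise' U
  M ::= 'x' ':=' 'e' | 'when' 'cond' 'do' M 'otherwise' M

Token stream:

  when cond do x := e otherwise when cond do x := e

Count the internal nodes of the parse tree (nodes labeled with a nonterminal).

[S [U when cond do [M x := e] otherwise [U when cond do [S [M x := e]]]]]

6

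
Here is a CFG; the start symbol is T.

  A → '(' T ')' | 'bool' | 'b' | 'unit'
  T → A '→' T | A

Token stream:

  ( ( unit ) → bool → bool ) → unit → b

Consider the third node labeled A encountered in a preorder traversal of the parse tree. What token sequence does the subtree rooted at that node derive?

[T [A ( [T [A ( [T [A unit]] )] → [T [A bool] → [T [A bool]]]] )] → [T [A unit] → [T [A b]]]]

unit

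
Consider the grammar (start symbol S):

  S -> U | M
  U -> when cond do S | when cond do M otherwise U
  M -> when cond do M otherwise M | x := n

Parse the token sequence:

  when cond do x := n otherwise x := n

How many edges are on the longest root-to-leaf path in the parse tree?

3

[S [M when cond do [M x := n] otherwise [M x := n]]]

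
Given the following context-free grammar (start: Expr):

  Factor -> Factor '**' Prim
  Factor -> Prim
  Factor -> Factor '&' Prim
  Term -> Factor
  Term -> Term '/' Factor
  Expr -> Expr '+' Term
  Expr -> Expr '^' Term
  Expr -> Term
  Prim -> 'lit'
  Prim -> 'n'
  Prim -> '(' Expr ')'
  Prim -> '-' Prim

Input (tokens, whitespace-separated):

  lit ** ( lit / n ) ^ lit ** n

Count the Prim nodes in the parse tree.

6

[Expr [Expr [Term [Factor [Factor [Prim lit]] ** [Prim ( [Expr [Term [Term [Factor [Prim lit]]] / [Factor [Prim n]]]] )]]]] ^ [Term [Factor [Factor [Prim lit]] ** [Prim n]]]]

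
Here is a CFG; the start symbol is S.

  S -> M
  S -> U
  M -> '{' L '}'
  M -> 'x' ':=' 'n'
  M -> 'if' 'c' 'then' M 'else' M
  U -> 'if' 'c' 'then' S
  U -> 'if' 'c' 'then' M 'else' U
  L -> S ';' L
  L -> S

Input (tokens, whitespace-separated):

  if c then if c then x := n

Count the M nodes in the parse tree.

1

[S [U if c then [S [U if c then [S [M x := n]]]]]]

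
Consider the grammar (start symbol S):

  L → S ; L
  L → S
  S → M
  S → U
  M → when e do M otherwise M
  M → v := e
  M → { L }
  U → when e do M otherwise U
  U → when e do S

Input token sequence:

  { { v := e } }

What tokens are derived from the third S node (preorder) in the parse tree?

v := e

[S [M { [L [S [M { [L [S [M v := e]]] }]]] }]]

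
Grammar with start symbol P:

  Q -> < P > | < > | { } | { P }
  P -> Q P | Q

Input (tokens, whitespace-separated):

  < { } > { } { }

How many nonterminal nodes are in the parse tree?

[P [Q < [P [Q { }]] >] [P [Q { }] [P [Q { }]]]]

8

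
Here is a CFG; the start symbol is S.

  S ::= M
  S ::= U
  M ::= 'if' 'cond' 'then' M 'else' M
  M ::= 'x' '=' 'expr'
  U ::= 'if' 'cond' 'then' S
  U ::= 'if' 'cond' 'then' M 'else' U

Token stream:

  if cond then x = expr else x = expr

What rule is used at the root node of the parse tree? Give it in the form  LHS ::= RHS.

S ::= M

[S [M if cond then [M x = expr] else [M x = expr]]]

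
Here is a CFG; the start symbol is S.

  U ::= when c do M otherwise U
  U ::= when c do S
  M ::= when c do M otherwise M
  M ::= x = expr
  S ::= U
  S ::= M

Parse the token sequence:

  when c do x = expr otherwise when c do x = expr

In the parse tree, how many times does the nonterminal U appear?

[S [U when c do [M x = expr] otherwise [U when c do [S [M x = expr]]]]]

2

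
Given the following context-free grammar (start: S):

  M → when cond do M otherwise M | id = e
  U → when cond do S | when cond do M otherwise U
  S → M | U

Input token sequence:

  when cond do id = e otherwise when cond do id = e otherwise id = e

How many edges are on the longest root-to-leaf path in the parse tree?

4

[S [M when cond do [M id = e] otherwise [M when cond do [M id = e] otherwise [M id = e]]]]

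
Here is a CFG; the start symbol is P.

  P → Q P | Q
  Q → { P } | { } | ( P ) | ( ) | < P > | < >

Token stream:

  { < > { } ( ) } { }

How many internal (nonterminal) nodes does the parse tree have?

[P [Q { [P [Q < >] [P [Q { }] [P [Q ( )]]]] }] [P [Q { }]]]

10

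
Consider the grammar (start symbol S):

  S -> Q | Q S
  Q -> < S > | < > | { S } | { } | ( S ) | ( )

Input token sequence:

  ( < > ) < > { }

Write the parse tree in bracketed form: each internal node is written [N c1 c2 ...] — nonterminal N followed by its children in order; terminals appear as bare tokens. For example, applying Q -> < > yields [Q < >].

[S [Q ( [S [Q < >]] )] [S [Q < >] [S [Q { }]]]]

S
Q S
( S ) S
( Q ) S
( < > ) S
( < > ) Q S
( < > ) < > S
( < > ) < > Q
( < > ) < > { }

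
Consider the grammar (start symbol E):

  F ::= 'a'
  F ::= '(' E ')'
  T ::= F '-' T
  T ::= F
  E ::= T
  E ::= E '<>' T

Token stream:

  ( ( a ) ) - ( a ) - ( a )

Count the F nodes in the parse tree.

[E [T [F ( [E [T [F ( [E [T [F a]]] )]]] )] - [T [F ( [E [T [F a]]] )] - [T [F ( [E [T [F a]]] )]]]]]

7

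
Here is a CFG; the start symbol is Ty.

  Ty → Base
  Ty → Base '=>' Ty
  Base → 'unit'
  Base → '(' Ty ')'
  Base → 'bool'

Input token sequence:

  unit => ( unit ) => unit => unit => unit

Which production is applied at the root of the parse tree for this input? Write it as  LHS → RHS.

[Ty [Base unit] => [Ty [Base ( [Ty [Base unit]] )] => [Ty [Base unit] => [Ty [Base unit] => [Ty [Base unit]]]]]]

Ty → Base '=>' Ty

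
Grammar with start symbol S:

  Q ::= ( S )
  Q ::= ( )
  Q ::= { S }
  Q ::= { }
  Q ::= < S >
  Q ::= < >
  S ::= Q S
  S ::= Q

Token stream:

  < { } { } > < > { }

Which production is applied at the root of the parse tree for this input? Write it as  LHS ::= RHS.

[S [Q < [S [Q { }] [S [Q { }]]] >] [S [Q < >] [S [Q { }]]]]

S ::= Q S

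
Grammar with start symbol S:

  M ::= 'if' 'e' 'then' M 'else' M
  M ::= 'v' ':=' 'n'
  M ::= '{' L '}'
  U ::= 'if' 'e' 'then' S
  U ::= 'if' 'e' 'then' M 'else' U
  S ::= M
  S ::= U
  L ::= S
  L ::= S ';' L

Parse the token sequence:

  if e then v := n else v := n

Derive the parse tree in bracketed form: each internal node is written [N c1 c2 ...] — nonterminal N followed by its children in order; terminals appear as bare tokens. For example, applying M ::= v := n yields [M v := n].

S
M
if e then M else M
if e then v := n else M
if e then v := n else v := n

[S [M if e then [M v := n] else [M v := n]]]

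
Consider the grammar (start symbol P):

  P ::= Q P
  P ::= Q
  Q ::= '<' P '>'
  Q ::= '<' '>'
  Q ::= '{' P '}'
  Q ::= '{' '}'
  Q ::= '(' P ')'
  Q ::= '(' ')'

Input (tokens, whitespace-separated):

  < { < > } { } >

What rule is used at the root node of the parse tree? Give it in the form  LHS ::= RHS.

P ::= Q

[P [Q < [P [Q { [P [Q < >]] }] [P [Q { }]]] >]]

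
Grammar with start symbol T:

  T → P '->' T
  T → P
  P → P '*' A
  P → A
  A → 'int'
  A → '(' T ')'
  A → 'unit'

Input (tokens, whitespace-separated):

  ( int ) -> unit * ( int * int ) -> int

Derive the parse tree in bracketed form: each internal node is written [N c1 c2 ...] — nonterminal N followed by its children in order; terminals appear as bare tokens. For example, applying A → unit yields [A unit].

[T [P [A ( [T [P [A int]]] )]] -> [T [P [P [A unit]] * [A ( [T [P [P [A int]] * [A int]]] )]] -> [T [P [A int]]]]]

T
P -> T
A -> T
( T ) -> T
( P ) -> T
( A ) -> T
( int ) -> T
( int ) -> P -> T
( int ) -> P * A -> T
( int ) -> A * A -> T
( int ) -> unit * A -> T
( int ) -> unit * ( T ) -> T
( int ) -> unit * ( P ) -> T
( int ) -> unit * ( P * A ) -> T
( int ) -> unit * ( A * A ) -> T
( int ) -> unit * ( int * A ) -> T
( int ) -> unit * ( int * int ) -> T
( int ) -> unit * ( int * int ) -> P
( int ) -> unit * ( int * int ) -> A
( int ) -> unit * ( int * int ) -> int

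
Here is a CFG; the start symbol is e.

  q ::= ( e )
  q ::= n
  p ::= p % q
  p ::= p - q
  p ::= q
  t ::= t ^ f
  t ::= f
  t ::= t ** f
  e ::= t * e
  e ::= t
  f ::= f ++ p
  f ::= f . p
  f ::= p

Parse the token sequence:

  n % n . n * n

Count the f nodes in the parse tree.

[e [t [f [f [p [p [q n]] % [q n]]] . [p [q n]]]] * [e [t [f [p [q n]]]]]]

3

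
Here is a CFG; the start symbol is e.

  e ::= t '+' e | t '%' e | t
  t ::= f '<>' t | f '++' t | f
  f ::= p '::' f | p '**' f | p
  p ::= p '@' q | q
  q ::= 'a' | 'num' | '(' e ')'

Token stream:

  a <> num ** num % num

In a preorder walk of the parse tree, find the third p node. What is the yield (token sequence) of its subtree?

[e [t [f [p [q a]]] <> [t [f [p [q num]] ** [f [p [q num]]]]]] % [e [t [f [p [q num]]]]]]

num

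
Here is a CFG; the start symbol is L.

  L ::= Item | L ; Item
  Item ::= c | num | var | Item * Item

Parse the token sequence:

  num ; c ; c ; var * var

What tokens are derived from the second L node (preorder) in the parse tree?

num ; c ; c

[L [L [L [L [Item num]] ; [Item c]] ; [Item c]] ; [Item [Item var] * [Item var]]]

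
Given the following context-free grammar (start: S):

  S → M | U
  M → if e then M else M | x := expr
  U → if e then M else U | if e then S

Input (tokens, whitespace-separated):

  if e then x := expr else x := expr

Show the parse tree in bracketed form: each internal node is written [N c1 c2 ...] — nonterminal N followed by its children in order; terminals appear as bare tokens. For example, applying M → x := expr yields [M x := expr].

S
M
if e then M else M
if e then x := expr else M
if e then x := expr else x := expr

[S [M if e then [M x := expr] else [M x := expr]]]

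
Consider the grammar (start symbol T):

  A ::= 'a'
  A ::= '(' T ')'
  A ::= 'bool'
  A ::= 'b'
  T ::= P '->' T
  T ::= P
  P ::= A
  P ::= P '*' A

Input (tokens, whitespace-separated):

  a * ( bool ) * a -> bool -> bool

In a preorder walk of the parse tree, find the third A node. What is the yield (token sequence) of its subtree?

[T [P [P [P [A a]] * [A ( [T [P [A bool]]] )]] * [A a]] -> [T [P [A bool]] -> [T [P [A bool]]]]]

bool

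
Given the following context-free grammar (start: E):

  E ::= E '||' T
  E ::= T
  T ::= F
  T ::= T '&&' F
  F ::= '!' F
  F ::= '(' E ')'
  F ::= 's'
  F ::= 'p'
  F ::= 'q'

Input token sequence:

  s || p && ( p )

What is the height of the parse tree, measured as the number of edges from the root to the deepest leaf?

[E [E [T [F s]]] || [T [T [F p]] && [F ( [E [T [F p]]] )]]]

6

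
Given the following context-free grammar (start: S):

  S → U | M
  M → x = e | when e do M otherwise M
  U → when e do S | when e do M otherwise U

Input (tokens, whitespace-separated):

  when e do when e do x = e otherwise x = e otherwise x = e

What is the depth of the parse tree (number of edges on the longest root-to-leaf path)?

[S [M when e do [M when e do [M x = e] otherwise [M x = e]] otherwise [M x = e]]]

4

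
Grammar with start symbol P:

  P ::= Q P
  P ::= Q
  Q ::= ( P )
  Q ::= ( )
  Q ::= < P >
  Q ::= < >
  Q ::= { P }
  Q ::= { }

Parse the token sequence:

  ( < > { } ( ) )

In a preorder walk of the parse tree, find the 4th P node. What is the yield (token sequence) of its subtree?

[P [Q ( [P [Q < >] [P [Q { }] [P [Q ( )]]]] )]]

( )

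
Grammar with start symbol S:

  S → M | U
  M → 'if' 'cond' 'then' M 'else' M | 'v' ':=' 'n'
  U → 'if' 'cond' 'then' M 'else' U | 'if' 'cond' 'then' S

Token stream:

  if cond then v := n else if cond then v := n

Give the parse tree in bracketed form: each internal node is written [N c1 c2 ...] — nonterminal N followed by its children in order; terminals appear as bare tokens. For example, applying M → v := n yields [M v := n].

S
U
if cond then M else U
if cond then v := n else U
if cond then v := n else if cond then S
if cond then v := n else if cond then M
if cond then v := n else if cond then v := n

[S [U if cond then [M v := n] else [U if cond then [S [M v := n]]]]]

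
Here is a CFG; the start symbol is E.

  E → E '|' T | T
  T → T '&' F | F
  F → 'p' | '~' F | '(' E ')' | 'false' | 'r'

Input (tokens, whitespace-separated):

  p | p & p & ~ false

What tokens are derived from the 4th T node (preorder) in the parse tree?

[E [E [T [F p]]] | [T [T [T [F p]] & [F p]] & [F ~ [F false]]]]

p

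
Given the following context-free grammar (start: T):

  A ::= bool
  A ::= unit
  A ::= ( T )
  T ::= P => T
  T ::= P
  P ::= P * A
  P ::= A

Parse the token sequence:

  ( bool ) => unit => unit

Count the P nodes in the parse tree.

[T [P [A ( [T [P [A bool]]] )]] => [T [P [A unit]] => [T [P [A unit]]]]]

4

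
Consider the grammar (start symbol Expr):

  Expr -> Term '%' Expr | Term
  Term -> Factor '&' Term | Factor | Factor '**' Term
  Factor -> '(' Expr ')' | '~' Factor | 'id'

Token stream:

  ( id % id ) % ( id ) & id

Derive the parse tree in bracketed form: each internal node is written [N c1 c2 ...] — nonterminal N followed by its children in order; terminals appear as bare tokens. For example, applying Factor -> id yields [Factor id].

[Expr [Term [Factor ( [Expr [Term [Factor id]] % [Expr [Term [Factor id]]]] )]] % [Expr [Term [Factor ( [Expr [Term [Factor id]]] )] & [Term [Factor id]]]]]

Expr
Term % Expr
Factor % Expr
( Expr ) % Expr
( Term % Expr ) % Expr
( Factor % Expr ) % Expr
( id % Expr ) % Expr
( id % Term ) % Expr
( id % Factor ) % Expr
( id % id ) % Expr
( id % id ) % Term
( id % id ) % Factor & Term
( id % id ) % ( Expr ) & Term
( id % id ) % ( Term ) & Term
( id % id ) % ( Factor ) & Term
( id % id ) % ( id ) & Term
( id % id ) % ( id ) & Factor
( id % id ) % ( id ) & id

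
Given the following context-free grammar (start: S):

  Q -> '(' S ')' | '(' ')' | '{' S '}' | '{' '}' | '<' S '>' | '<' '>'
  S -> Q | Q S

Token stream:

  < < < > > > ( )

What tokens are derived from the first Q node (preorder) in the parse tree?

[S [Q < [S [Q < [S [Q < >]] >]] >] [S [Q ( )]]]

< < < > > >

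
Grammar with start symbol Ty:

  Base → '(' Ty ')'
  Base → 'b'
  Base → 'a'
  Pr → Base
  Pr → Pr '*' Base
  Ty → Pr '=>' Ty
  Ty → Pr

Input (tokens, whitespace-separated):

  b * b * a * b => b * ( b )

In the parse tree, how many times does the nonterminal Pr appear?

7

[Ty [Pr [Pr [Pr [Pr [Base b]] * [Base b]] * [Base a]] * [Base b]] => [Ty [Pr [Pr [Base b]] * [Base ( [Ty [Pr [Base b]]] )]]]]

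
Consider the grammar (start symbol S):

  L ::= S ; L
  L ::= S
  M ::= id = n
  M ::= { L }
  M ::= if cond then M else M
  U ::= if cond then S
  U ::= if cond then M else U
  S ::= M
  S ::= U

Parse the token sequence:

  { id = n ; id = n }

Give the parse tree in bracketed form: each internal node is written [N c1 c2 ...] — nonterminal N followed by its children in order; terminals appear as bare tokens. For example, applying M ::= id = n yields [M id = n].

S
M
{ L }
{ S ; L }
{ M ; L }
{ id = n ; L }
{ id = n ; S }
{ id = n ; M }
{ id = n ; id = n }

[S [M { [L [S [M id = n]] ; [L [S [M id = n]]]] }]]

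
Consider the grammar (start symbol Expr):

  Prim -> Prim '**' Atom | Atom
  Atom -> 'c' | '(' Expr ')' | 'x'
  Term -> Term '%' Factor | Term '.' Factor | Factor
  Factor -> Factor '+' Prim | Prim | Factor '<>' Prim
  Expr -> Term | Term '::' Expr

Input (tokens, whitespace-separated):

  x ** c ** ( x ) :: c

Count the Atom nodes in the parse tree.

[Expr [Term [Factor [Prim [Prim [Prim [Atom x]] ** [Atom c]] ** [Atom ( [Expr [Term [Factor [Prim [Atom x]]]]] )]]]] :: [Expr [Term [Factor [Prim [Atom c]]]]]]

5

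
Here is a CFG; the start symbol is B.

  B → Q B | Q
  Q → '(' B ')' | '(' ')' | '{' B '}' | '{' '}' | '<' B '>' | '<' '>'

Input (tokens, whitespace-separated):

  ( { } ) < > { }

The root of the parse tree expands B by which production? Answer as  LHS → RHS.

B → Q B

[B [Q ( [B [Q { }]] )] [B [Q < >] [B [Q { }]]]]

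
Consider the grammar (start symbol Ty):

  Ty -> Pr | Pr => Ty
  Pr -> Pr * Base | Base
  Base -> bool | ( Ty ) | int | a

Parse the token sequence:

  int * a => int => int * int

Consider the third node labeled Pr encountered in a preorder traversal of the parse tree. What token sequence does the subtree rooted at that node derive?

int

[Ty [Pr [Pr [Base int]] * [Base a]] => [Ty [Pr [Base int]] => [Ty [Pr [Pr [Base int]] * [Base int]]]]]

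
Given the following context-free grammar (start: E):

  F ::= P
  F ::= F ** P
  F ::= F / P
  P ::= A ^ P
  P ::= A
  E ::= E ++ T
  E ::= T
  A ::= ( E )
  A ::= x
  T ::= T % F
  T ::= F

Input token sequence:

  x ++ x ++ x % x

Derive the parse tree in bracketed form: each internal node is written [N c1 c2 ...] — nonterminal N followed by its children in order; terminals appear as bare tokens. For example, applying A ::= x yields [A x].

[E [E [E [T [F [P [A x]]]]] ++ [T [F [P [A x]]]]] ++ [T [T [F [P [A x]]]] % [F [P [A x]]]]]

E
E ++ T
E ++ T ++ T
T ++ T ++ T
F ++ T ++ T
P ++ T ++ T
A ++ T ++ T
x ++ T ++ T
x ++ F ++ T
x ++ P ++ T
x ++ A ++ T
x ++ x ++ T
x ++ x ++ T % F
x ++ x ++ F % F
x ++ x ++ P % F
x ++ x ++ A % F
x ++ x ++ x % F
x ++ x ++ x % P
x ++ x ++ x % A
x ++ x ++ x % x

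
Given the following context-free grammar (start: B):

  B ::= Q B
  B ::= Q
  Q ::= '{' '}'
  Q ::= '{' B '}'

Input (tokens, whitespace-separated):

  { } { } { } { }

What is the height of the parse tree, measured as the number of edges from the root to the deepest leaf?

5

[B [Q { }] [B [Q { }] [B [Q { }] [B [Q { }]]]]]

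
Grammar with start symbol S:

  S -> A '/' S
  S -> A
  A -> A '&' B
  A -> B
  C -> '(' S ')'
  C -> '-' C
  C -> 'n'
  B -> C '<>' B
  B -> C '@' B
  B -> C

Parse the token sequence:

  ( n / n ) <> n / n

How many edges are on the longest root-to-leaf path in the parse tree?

[S [A [B [C ( [S [A [B [C n]]] / [S [A [B [C n]]]]] )] <> [B [C n]]]] / [S [A [B [C n]]]]]

9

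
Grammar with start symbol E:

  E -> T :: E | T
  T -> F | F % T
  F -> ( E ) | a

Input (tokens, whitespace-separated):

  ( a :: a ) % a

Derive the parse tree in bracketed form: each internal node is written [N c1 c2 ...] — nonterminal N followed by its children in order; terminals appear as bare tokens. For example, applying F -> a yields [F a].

[E [T [F ( [E [T [F a]] :: [E [T [F a]]]] )] % [T [F a]]]]

E
T
F % T
( E ) % T
( T :: E ) % T
( F :: E ) % T
( a :: E ) % T
( a :: T ) % T
( a :: F ) % T
( a :: a ) % T
( a :: a ) % F
( a :: a ) % a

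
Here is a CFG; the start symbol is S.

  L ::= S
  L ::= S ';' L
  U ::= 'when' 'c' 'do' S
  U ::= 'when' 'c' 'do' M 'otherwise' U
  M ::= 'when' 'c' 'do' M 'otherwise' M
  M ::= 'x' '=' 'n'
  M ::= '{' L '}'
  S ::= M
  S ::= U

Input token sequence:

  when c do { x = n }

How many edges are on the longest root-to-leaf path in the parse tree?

[S [U when c do [S [M { [L [S [M x = n]]] }]]]]

7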